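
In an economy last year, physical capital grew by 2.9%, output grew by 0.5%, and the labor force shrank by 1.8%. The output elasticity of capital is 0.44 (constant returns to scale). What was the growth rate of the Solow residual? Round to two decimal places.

0.23%

Labor's share = 1 − 0.44 = 0.56.
Physical capital: 0.44 × 2.9 = 1.276 pp.
The labor force: 0.56 × (-1.8) = -1.008 pp.
TFP growth = 0.5 − 0.268 = 0.232%.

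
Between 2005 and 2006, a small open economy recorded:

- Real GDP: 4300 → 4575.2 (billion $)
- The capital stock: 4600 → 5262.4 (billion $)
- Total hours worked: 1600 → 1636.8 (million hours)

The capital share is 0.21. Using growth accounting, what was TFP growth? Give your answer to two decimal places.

TFP growth was 1.56%.

Real GDP growth = (4575.2 − 4300) / 4300 = 6.4%.
The capital stock growth = (5262.4 − 4600) / 4600 = 14.4%.
Total hours worked growth = (1636.8 − 1600) / 1600 = 2.3%.
Labor's share = 1 − 0.21 = 0.79.
The capital stock: 0.21 × 14.4 = 3.024 pp.
Total hours worked: 0.79 × 2.3 = 1.817 pp.
TFP growth = 6.4 − 4.841 = 1.559%.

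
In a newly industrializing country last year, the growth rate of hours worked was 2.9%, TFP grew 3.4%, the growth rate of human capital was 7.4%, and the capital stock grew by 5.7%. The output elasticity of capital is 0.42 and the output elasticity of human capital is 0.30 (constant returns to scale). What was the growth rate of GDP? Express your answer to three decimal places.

GDP growth was 8.826%.

Labor's share = 1 − 0.42 − 0.3 = 0.28.
The capital stock: 0.42 × 5.7 = 2.394 pp.
Human capital: 0.3 × 7.4 = 2.22 pp.
Hours worked: 0.28 × 2.9 = 0.812 pp.
Output growth = 3.4 + 5.426 = 8.826%.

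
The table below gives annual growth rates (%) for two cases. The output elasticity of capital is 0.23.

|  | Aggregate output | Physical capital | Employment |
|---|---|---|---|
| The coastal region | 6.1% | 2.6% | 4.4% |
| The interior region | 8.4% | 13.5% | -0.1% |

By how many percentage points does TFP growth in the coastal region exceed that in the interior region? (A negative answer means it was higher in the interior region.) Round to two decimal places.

Labor's share = 1 − 0.23 = 0.77.
The coastal region: TFP = 6.1 − 0.598 − 3.388 = 2.114%.
The interior region: TFP = 8.4 − 3.105 + 0.077 = 5.372%.
Difference = 2.114 − (5.372) = -3.258 pp.

-3.26 percentage points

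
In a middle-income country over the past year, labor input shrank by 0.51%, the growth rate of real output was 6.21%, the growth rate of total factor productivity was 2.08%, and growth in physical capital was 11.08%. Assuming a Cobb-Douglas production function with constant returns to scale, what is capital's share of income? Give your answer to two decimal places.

gY = gA + α·gK + (1−α)·gL, so gY − gA − gL = α(gK − gL).
6.21 − 2.08 + 0.51 = α × (11.08 − (-0.51)).
4.64 = 11.59 α, so α = 0.4003.

Capital's share of income is 0.40.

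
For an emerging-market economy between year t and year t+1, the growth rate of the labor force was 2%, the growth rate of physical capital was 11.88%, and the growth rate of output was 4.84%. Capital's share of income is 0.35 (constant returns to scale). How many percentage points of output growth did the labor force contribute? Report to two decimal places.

Labor's share = 1 − 0.35 = 0.65.
Contribution = share × growth = 0.65 × 2 = 1.3 pp.

1.30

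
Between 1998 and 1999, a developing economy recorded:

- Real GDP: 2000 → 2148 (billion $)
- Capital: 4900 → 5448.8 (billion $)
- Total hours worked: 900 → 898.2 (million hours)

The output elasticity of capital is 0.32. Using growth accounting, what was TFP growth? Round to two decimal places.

Real GDP growth = (2148 − 2000) / 2000 = 7.4%.
Capital growth = (5448.8 − 4900) / 4900 = 11.2%.
Total hours worked growth = (898.2 − 900) / 900 = -0.2%.
Labor's share = 1 − 0.32 = 0.68.
Capital: 0.32 × 11.2 = 3.584 pp.
Total hours worked: 0.68 × (-0.2) = -0.136 pp.
TFP growth = 7.4 − 3.448 = 3.952%.

TFP growth was 3.95%.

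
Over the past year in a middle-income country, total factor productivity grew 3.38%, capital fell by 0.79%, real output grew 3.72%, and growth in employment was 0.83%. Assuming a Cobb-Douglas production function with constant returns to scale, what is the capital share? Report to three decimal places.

The capital share is 0.302.

gY = gA + α·gK + (1−α)·gL, so gY − gA − gL = α(gK − gL).
3.72 − 3.38 − 0.83 = α × (-0.79 − 0.83).
-0.49 = -1.62 α, so α = 0.30247.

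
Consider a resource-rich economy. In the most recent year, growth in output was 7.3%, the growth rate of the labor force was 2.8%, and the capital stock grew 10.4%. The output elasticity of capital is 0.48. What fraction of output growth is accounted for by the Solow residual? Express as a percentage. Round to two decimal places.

Labor's share = 1 − 0.48 = 0.52.
The capital stock: 0.48 × 10.4 = 4.992 pp.
The labor force: 0.52 × 2.8 = 1.456 pp.
TFP growth = 7.3 − 6.448 = 0.852%.
TFP share of growth = 0.852 / 7.3 × 100 = 11.6712%.

The Solow residual accounted for 11.67% of growth.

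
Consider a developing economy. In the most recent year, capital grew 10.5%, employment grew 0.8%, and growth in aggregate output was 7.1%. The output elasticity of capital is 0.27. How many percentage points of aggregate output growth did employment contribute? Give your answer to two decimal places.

0.58

Labor's share = 1 − 0.27 = 0.73.
Contribution = share × growth = 0.73 × 0.8 = 0.584 pp.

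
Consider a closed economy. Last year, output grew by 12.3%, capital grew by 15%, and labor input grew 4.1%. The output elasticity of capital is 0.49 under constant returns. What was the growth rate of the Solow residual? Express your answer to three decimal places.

2.859%

Labor's share = 1 − 0.49 = 0.51.
Capital: 0.49 × 15 = 7.35 pp.
Labor input: 0.51 × 4.1 = 2.091 pp.
TFP growth = 12.3 − 9.441 = 2.859%.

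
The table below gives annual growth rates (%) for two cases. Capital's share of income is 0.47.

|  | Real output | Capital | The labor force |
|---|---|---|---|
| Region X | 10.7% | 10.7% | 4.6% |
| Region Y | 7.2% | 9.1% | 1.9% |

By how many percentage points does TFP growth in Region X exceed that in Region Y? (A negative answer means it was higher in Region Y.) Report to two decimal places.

1.32 percentage points

Labor's share = 1 − 0.47 = 0.53.
Region X: TFP = 10.7 − 5.029 − 2.438 = 3.233%.
Region Y: TFP = 7.2 − 4.277 − 1.007 = 1.916%.
Difference = 3.233 − (1.916) = 1.317 pp.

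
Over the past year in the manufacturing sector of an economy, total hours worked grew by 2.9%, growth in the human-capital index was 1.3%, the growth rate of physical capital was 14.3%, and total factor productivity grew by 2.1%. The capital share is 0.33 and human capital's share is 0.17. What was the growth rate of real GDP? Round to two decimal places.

Labor's share = 1 − 0.33 − 0.17 = 0.5.
Physical capital: 0.33 × 14.3 = 4.719 pp.
The human-capital index: 0.17 × 1.3 = 0.221 pp.
Total hours worked: 0.5 × 2.9 = 1.45 pp.
Output growth = 2.1 + 6.39 = 8.49%.

8.49%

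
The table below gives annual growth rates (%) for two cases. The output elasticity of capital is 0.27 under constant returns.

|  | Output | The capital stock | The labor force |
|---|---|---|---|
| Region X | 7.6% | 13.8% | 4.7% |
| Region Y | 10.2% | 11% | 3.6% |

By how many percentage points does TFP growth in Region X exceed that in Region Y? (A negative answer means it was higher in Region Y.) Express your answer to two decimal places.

-4.16 percentage points

Labor's share = 1 − 0.27 = 0.73.
Region X: TFP = 7.6 − 3.726 − 3.431 = 0.443%.
Region Y: TFP = 10.2 − 2.97 − 2.628 = 4.602%.
Difference = 0.443 − (4.602) = -4.159 pp.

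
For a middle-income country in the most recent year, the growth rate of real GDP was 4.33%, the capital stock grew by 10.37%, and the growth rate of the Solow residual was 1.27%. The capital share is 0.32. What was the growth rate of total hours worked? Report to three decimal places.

Labor's share = 1 − 0.32 = 0.68.
gY = gA + 0.32×10.37 + 0.68×g.
0.68×g = 4.33 − 1.27 − 3.3184 = -0.2584.
g = -0.2584 / 0.68 = -0.38%.

-0.380%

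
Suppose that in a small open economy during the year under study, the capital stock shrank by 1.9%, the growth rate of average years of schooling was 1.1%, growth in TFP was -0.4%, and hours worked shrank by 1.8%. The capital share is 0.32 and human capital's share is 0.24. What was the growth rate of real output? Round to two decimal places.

-1.54%

Labor's share = 1 − 0.32 − 0.24 = 0.44.
The capital stock: 0.32 × (-1.9) = -0.608 pp.
Average years of schooling: 0.24 × 1.1 = 0.264 pp.
Hours worked: 0.44 × (-1.8) = -0.792 pp.
Output growth = -0.4 + (-1.136) = -1.536%.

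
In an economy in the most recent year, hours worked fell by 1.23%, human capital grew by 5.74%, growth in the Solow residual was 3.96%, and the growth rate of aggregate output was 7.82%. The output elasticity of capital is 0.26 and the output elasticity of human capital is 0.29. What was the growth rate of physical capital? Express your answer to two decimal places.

Labor's share = 1 − 0.26 − 0.29 = 0.45.
gY = gA + 0.29×5.74 + 0.45×(-1.23) + 0.26×g.
0.26×g = 7.82 − 3.96 − 1.1111 = 2.7489.
g = 2.7489 / 0.26 = 10.5727%.

10.57%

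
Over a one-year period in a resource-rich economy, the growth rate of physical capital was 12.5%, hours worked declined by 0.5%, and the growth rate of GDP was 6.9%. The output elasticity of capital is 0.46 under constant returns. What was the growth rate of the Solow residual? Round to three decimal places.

1.420%

Labor's share = 1 − 0.46 = 0.54.
Physical capital: 0.46 × 12.5 = 5.75 pp.
Hours worked: 0.54 × (-0.5) = -0.27 pp.
TFP growth = 6.9 − 5.48 = 1.42%.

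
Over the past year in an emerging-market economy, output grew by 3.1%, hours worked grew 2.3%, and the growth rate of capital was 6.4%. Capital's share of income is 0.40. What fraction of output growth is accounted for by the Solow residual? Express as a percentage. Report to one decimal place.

Labor's share = 1 − 0.4 = 0.6.
Capital: 0.4 × 6.4 = 2.56 pp.
Hours worked: 0.6 × 2.3 = 1.38 pp.
TFP growth = 3.1 − 3.94 = -0.84%.
TFP share of growth = -0.84 / 3.1 × 100 = -27.097%.

The Solow residual accounted for -27.1% of growth.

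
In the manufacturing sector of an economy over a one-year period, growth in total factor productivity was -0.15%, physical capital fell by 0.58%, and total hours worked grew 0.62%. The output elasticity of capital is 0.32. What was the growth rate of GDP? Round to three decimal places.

0.086%

Labor's share = 1 − 0.32 = 0.68.
Physical capital: 0.32 × (-0.58) = -0.1856 pp.
Total hours worked: 0.68 × 0.62 = 0.4216 pp.
Output growth = -0.15 + 0.236 = 0.086%.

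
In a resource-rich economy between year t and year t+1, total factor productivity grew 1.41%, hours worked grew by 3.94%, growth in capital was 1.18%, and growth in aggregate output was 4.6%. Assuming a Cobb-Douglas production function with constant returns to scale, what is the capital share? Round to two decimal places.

The capital share is 0.27.

gY = gA + α·gK + (1−α)·gL, so gY − gA − gL = α(gK − gL).
4.6 − 1.41 − 3.94 = α × (1.18 − 3.94).
-0.75 = -2.76 α, so α = 0.2717.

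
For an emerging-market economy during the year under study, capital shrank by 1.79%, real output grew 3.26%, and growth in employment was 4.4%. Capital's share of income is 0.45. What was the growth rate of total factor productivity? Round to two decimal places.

Labor's share = 1 − 0.45 = 0.55.
Capital: 0.45 × (-1.79) = -0.8055 pp.
Employment: 0.55 × 4.4 = 2.42 pp.
TFP growth = 3.26 − 1.6145 = 1.6455%.

Total factor productivity growth was 1.65%.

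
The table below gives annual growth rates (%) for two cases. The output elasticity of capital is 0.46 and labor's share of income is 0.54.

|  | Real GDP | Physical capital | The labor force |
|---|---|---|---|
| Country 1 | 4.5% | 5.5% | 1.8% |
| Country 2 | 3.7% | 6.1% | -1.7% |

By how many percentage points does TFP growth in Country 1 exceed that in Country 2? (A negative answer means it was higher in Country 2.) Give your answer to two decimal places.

Labor's share = 1 − 0.46 = 0.54.
Country 1: TFP = 4.5 − 2.53 − 0.972 = 0.998%.
Country 2: TFP = 3.7 − 2.806 + 0.918 = 1.812%.
Difference = 0.998 − (1.812) = -0.814 pp.

-0.81 percentage points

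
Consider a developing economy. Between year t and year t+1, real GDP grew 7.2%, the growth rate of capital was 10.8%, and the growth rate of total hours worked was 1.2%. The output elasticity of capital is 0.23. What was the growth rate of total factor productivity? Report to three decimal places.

Labor's share = 1 − 0.23 = 0.77.
Capital: 0.23 × 10.8 = 2.484 pp.
Total hours worked: 0.77 × 1.2 = 0.924 pp.
TFP growth = 7.2 − 3.408 = 3.792%.

3.792%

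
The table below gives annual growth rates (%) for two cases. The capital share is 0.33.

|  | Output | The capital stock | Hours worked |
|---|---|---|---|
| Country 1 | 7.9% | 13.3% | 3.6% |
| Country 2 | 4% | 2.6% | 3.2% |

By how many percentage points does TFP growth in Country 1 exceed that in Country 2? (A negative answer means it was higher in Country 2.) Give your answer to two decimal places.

Labor's share = 1 − 0.33 = 0.67.
Country 1: TFP = 7.9 − 4.389 − 2.412 = 1.099%.
Country 2: TFP = 4 − 0.858 − 2.144 = 0.998%.
Difference = 1.099 − (0.998) = 0.101 pp.

0.10 percentage points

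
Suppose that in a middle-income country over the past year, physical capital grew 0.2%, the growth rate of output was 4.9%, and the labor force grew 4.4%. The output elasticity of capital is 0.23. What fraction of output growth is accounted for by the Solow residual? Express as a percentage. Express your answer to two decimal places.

The Solow residual accounted for 29.92% of growth.

Labor's share = 1 − 0.23 = 0.77.
Physical capital: 0.23 × 0.2 = 0.046 pp.
The labor force: 0.77 × 4.4 = 3.388 pp.
TFP growth = 4.9 − 3.434 = 1.466%.
TFP share of growth = 1.466 / 4.9 × 100 = 29.9184%.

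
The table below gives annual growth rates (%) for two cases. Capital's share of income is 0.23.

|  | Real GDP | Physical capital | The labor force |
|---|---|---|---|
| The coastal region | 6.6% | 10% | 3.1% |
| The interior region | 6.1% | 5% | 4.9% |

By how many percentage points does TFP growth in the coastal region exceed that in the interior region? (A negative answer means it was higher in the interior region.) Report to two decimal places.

Labor's share = 1 − 0.23 = 0.77.
The coastal region: TFP = 6.6 − 2.3 − 2.387 = 1.913%.
The interior region: TFP = 6.1 − 1.15 − 3.773 = 1.177%.
Difference = 1.913 − (1.177) = 0.736 pp.

0.74 percentage points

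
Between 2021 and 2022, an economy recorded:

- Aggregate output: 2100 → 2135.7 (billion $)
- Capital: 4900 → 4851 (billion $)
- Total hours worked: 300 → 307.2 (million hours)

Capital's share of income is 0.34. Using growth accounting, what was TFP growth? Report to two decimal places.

Aggregate output growth = (2135.7 − 2100) / 2100 = 1.7%.
Capital growth = (4851 − 4900) / 4900 = -1%.
Total hours worked growth = (307.2 − 300) / 300 = 2.4%.
Labor's share = 1 − 0.34 = 0.66.
Capital: 0.34 × (-1) = -0.34 pp.
Total hours worked: 0.66 × 2.4 = 1.584 pp.
TFP growth = 1.7 − 1.244 = 0.456%.

TFP grew 0.46%.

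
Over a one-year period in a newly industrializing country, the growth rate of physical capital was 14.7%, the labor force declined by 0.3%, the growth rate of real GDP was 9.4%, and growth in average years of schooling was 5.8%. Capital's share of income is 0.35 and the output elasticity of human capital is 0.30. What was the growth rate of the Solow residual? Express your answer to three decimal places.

The Solow residual grew 2.620%.

Labor's share = 1 − 0.35 − 0.3 = 0.35.
Physical capital: 0.35 × 14.7 = 5.145 pp.
Average years of schooling: 0.3 × 5.8 = 1.74 pp.
The labor force: 0.35 × (-0.3) = -0.105 pp.
TFP growth = 9.4 − 6.78 = 2.62%.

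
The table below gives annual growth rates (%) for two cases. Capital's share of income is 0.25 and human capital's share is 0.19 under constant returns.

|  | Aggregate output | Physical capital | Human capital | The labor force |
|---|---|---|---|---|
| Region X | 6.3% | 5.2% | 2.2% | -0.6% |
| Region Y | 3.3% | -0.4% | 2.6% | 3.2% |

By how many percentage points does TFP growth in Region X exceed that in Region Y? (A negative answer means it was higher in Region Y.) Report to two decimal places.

3.80 percentage points

Labor's share = 1 − 0.25 − 0.19 = 0.56.
Region X: TFP = 6.3 − 1.3 − 0.418 + 0.336 = 4.918%.
Region Y: TFP = 3.3 + 0.1 − 0.494 − 1.792 = 1.114%.
Difference = 4.918 − (1.114) = 3.804 pp.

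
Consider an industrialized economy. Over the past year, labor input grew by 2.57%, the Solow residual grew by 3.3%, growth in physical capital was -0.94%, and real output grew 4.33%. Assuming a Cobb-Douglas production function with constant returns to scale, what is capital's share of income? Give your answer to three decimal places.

gY = gA + α·gK + (1−α)·gL, so gY − gA − gL = α(gK − gL).
4.33 − 3.3 − 2.57 = α × (-0.94 − 2.57).
-1.54 = -3.51 α, so α = 0.43875.

Capital's share of income is 0.439.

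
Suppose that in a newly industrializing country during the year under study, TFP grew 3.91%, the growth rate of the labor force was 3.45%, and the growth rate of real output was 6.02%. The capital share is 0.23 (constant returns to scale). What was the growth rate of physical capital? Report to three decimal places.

Labor's share = 1 − 0.23 = 0.77.
gY = gA + 0.77×3.45 + 0.23×g.
0.23×g = 6.02 − 3.91 − 2.6565 = -0.5465.
g = -0.5465 / 0.23 = -2.37609%.

-2.376%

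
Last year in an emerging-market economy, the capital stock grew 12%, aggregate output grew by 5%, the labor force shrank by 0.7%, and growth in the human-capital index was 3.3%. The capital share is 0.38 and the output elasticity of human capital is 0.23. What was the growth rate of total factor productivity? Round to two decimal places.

Labor's share = 1 − 0.38 − 0.23 = 0.39.
The capital stock: 0.38 × 12 = 4.56 pp.
The human-capital index: 0.23 × 3.3 = 0.759 pp.
The labor force: 0.39 × (-0.7) = -0.273 pp.
TFP growth = 5 − 5.046 = -0.046%.

-0.05%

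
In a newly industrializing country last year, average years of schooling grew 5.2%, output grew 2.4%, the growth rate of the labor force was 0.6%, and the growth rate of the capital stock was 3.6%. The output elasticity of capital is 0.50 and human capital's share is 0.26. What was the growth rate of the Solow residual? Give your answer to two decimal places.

Labor's share = 1 − 0.5 − 0.26 = 0.24.
The capital stock: 0.5 × 3.6 = 1.8 pp.
Average years of schooling: 0.26 × 5.2 = 1.352 pp.
The labor force: 0.24 × 0.6 = 0.144 pp.
TFP growth = 2.4 − 3.296 = -0.896%.

-0.90%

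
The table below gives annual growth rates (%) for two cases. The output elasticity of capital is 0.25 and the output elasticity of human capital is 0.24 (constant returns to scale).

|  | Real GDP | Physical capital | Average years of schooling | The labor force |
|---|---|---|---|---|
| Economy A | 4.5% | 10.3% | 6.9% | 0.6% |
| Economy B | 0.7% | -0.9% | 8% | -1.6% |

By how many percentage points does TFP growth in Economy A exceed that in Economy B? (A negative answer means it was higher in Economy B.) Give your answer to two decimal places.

0.14 percentage points

Labor's share = 1 − 0.25 − 0.24 = 0.51.
Economy A: TFP = 4.5 − 2.575 − 1.656 − 0.306 = -0.037%.
Economy B: TFP = 0.7 + 0.225 − 1.92 + 0.816 = -0.179%.
Difference = -0.037 − (-0.179) = 0.142 pp.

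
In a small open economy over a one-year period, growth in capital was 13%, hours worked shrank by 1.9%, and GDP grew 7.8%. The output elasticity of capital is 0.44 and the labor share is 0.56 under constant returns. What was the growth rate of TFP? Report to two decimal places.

3.14%

Labor's share = 1 − 0.44 = 0.56.
Capital: 0.44 × 13 = 5.72 pp.
Hours worked: 0.56 × (-1.9) = -1.064 pp.
TFP growth = 7.8 − 4.656 = 3.144%.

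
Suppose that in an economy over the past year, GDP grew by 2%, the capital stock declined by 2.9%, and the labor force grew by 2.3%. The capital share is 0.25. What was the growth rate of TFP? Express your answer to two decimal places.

Labor's share = 1 − 0.25 = 0.75.
The capital stock: 0.25 × (-2.9) = -0.725 pp.
The labor force: 0.75 × 2.3 = 1.725 pp.
TFP growth = 2 − 1 = 1%.

1.00%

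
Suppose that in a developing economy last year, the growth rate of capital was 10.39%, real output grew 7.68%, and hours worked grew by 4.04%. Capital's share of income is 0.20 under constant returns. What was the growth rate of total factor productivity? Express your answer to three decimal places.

Total factor productivity growth was 2.370%.

Labor's share = 1 − 0.2 = 0.8.
Capital: 0.2 × 10.39 = 2.078 pp.
Hours worked: 0.8 × 4.04 = 3.232 pp.
TFP growth = 7.68 − 5.31 = 2.37%.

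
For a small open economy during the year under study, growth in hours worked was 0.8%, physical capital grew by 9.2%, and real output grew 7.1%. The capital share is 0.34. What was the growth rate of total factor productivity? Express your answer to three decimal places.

Labor's share = 1 − 0.34 = 0.66.
Physical capital: 0.34 × 9.2 = 3.128 pp.
Hours worked: 0.66 × 0.8 = 0.528 pp.
TFP growth = 7.1 − 3.656 = 3.444%.

Total factor productivity growth was 3.444%.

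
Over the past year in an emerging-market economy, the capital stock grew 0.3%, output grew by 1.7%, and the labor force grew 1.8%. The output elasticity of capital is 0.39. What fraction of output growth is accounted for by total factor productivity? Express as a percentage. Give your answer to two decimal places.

Labor's share = 1 − 0.39 = 0.61.
The capital stock: 0.39 × 0.3 = 0.117 pp.
The labor force: 0.61 × 1.8 = 1.098 pp.
TFP growth = 1.7 − 1.215 = 0.485%.
TFP share of growth = 0.485 / 1.7 × 100 = 28.5294%.

28.53%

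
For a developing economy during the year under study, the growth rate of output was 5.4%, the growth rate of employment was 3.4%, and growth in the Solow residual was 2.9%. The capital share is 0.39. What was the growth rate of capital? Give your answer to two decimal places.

Labor's share = 1 − 0.39 = 0.61.
gY = gA + 0.61×3.4 + 0.39×g.
0.39×g = 5.4 − 2.9 − 2.074 = 0.426.
g = 0.426 / 0.39 = 1.0923%.

Capital growth was 1.09%.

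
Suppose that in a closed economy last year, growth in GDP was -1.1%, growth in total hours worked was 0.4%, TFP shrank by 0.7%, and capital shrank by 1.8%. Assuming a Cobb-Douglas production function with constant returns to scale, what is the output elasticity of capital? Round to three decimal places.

gY = gA + α·gK + (1−α)·gL, so gY − gA − gL = α(gK − gL).
-1.1 + 0.7 − 0.4 = α × (-1.8 − 0.4).
-0.8 = -2.2 α, so α = 0.36364.

The output elasticity of capital is 0.364.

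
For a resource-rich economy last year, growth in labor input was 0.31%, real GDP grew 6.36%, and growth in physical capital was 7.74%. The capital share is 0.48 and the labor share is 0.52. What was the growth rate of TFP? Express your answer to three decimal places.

2.484%

Labor's share = 1 − 0.48 = 0.52.
Physical capital: 0.48 × 7.74 = 3.7152 pp.
Labor input: 0.52 × 0.31 = 0.1612 pp.
TFP growth = 6.36 − 3.8764 = 2.4836%.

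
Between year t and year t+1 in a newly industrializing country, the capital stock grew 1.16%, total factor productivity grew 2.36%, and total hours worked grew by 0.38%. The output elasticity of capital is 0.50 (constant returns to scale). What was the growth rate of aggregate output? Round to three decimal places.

Aggregate output grew 3.130%.

Labor's share = 1 − 0.5 = 0.5.
The capital stock: 0.5 × 1.16 = 0.58 pp.
Total hours worked: 0.5 × 0.38 = 0.19 pp.
Output growth = 2.36 + 0.77 = 3.13%.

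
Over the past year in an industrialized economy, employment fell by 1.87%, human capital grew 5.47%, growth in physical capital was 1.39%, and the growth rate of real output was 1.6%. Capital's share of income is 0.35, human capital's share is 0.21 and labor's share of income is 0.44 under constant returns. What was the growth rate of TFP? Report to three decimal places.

Labor's share = 1 − 0.35 − 0.21 = 0.44.
Physical capital: 0.35 × 1.39 = 0.4865 pp.
Human capital: 0.21 × 5.47 = 1.1487 pp.
Employment: 0.44 × (-1.87) = -0.8228 pp.
TFP growth = 1.6 − 0.8124 = 0.7876%.

0.788%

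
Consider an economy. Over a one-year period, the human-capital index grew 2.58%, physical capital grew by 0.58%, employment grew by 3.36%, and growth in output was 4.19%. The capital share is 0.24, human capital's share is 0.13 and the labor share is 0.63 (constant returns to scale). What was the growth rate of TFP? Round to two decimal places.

1.60%

Labor's share = 1 − 0.24 − 0.13 = 0.63.
Physical capital: 0.24 × 0.58 = 0.1392 pp.
The human-capital index: 0.13 × 2.58 = 0.3354 pp.
Employment: 0.63 × 3.36 = 2.1168 pp.
TFP growth = 4.19 − 2.5914 = 1.5986%.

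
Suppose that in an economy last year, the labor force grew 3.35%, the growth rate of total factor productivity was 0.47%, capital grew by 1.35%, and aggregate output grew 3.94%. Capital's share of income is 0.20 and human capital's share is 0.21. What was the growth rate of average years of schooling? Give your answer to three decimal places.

5.826%

Labor's share = 1 − 0.2 − 0.21 = 0.59.
gY = gA + 0.2×1.35 + 0.59×3.35 + 0.21×g.
0.21×g = 3.94 − 0.47 − 2.2465 = 1.2235.
g = 1.2235 / 0.21 = 5.82619%.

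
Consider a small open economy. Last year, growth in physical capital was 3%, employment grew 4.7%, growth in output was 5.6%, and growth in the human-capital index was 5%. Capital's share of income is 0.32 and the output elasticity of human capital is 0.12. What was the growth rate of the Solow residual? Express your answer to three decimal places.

The Solow residual growth was 1.408%.

Labor's share = 1 − 0.32 − 0.12 = 0.56.
Physical capital: 0.32 × 3 = 0.96 pp.
The human-capital index: 0.12 × 5 = 0.6 pp.
Employment: 0.56 × 4.7 = 2.632 pp.
TFP growth = 5.6 − 4.192 = 1.408%.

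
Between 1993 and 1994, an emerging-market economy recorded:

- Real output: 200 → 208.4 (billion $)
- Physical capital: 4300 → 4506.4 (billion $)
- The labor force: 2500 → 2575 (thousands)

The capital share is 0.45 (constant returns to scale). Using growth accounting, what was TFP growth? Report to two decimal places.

Real output growth = (208.4 − 200) / 200 = 4.2%.
Physical capital growth = (4506.4 − 4300) / 4300 = 4.8%.
The labor force growth = (2575 − 2500) / 2500 = 3%.
Labor's share = 1 − 0.45 = 0.55.
Physical capital: 0.45 × 4.8 = 2.16 pp.
The labor force: 0.55 × 3 = 1.65 pp.
TFP growth = 4.2 − 3.81 = 0.39%.

0.39%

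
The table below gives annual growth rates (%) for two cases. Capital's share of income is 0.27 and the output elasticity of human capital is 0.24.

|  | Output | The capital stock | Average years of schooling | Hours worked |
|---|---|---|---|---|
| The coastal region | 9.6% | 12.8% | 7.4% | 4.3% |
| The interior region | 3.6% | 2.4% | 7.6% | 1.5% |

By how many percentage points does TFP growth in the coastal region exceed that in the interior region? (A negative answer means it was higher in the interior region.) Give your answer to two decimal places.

Labor's share = 1 − 0.27 − 0.24 = 0.49.
The coastal region: TFP = 9.6 − 3.456 − 1.776 − 2.107 = 2.261%.
The interior region: TFP = 3.6 − 0.648 − 1.824 − 0.735 = 0.393%.
Difference = 2.261 − (0.393) = 1.868 pp.

1.87 percentage points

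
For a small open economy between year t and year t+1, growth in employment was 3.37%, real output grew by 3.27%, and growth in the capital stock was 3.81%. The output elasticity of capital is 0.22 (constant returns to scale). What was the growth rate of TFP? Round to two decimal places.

-0.20%

Labor's share = 1 − 0.22 = 0.78.
The capital stock: 0.22 × 3.81 = 0.8382 pp.
Employment: 0.78 × 3.37 = 2.6286 pp.
TFP growth = 3.27 − 3.4668 = -0.1968%.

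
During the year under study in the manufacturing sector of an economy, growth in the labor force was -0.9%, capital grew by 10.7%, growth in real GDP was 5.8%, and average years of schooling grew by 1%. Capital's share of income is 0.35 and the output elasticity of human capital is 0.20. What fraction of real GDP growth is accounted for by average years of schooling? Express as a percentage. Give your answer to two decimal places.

Average years of schooling contributed 0.2 × 1 = 0.2 pp.
Share of growth = 0.2 / 5.8 × 100 = 3.4483%.

Average years of schooling accounted for 3.45% of growth.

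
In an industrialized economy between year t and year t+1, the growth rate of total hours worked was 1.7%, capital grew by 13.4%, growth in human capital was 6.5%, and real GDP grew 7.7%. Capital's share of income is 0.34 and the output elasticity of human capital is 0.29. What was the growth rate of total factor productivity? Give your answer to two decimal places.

Labor's share = 1 − 0.34 − 0.29 = 0.37.
Capital: 0.34 × 13.4 = 4.556 pp.
Human capital: 0.29 × 6.5 = 1.885 pp.
Total hours worked: 0.37 × 1.7 = 0.629 pp.
TFP growth = 7.7 − 7.07 = 0.63%.

Total factor productivity grew 0.63%.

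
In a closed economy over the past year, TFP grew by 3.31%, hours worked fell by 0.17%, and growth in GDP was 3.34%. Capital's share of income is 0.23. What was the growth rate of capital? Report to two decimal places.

Labor's share = 1 − 0.23 = 0.77.
gY = gA + 0.77×(-0.17) + 0.23×g.
0.23×g = 3.34 − 3.31 + 0.1309 = 0.1609.
g = 0.1609 / 0.23 = 0.6996%.

Capital grew 0.70%.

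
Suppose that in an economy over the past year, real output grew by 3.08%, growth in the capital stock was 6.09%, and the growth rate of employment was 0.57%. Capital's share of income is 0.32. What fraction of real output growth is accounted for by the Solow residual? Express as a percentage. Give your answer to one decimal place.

24.1%

Labor's share = 1 − 0.32 = 0.68.
The capital stock: 0.32 × 6.09 = 1.9488 pp.
Employment: 0.68 × 0.57 = 0.3876 pp.
TFP growth = 3.08 − 2.3364 = 0.7436%.
TFP share of growth = 0.7436 / 3.08 × 100 = 24.143%.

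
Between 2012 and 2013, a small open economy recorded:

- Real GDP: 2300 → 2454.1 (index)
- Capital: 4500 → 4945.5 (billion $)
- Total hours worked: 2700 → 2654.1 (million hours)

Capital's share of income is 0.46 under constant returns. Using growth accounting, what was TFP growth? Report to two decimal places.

3.06%

Real GDP growth = (2454.1 − 2300) / 2300 = 6.7%.
Capital growth = (4945.5 − 4500) / 4500 = 9.9%.
Total hours worked growth = (2654.1 − 2700) / 2700 = -1.7%.
Labor's share = 1 − 0.46 = 0.54.
Capital: 0.46 × 9.9 = 4.554 pp.
Total hours worked: 0.54 × (-1.7) = -0.918 pp.
TFP growth = 6.7 − 3.636 = 3.064%.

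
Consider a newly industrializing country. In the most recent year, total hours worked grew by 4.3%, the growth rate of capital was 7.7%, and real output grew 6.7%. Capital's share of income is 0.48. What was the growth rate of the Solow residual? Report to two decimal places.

Labor's share = 1 − 0.48 = 0.52.
Capital: 0.48 × 7.7 = 3.696 pp.
Total hours worked: 0.52 × 4.3 = 2.236 pp.
TFP growth = 6.7 − 5.932 = 0.768%.

0.77%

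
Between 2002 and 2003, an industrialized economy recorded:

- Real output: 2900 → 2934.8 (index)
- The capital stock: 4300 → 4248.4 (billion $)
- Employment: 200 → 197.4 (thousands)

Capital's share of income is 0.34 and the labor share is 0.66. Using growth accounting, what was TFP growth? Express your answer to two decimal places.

Real output growth = (2934.8 − 2900) / 2900 = 1.2%.
The capital stock growth = (4248.4 − 4300) / 4300 = -1.2%.
Employment growth = (197.4 − 200) / 200 = -1.3%.
Labor's share = 1 − 0.34 = 0.66.
The capital stock: 0.34 × (-1.2) = -0.408 pp.
Employment: 0.66 × (-1.3) = -0.858 pp.
TFP growth = 1.2 + 1.266 = 2.466%.

2.47%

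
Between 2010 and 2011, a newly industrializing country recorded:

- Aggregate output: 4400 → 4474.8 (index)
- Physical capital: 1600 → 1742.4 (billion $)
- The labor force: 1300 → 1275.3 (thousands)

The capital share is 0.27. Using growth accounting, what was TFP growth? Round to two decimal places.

0.68%

Aggregate output growth = (4474.8 − 4400) / 4400 = 1.7%.
Physical capital growth = (1742.4 − 1600) / 1600 = 8.9%.
The labor force growth = (1275.3 − 1300) / 1300 = -1.9%.
Labor's share = 1 − 0.27 = 0.73.
Physical capital: 0.27 × 8.9 = 2.403 pp.
The labor force: 0.73 × (-1.9) = -1.387 pp.
TFP growth = 1.7 − 1.016 = 0.684%.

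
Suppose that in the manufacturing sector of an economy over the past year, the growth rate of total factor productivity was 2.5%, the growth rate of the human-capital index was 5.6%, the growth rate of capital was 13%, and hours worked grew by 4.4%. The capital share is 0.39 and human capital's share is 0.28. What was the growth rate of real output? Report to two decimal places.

10.59%

Labor's share = 1 − 0.39 − 0.28 = 0.33.
Capital: 0.39 × 13 = 5.07 pp.
The human-capital index: 0.28 × 5.6 = 1.568 pp.
Hours worked: 0.33 × 4.4 = 1.452 pp.
Output growth = 2.5 + 8.09 = 10.59%.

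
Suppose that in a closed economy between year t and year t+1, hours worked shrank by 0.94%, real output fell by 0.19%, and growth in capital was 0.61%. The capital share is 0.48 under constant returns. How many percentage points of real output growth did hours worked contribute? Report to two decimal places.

-0.49 percentage points

Labor's share = 1 − 0.48 = 0.52.
Contribution = share × growth = 0.52 × (-0.94) = -0.4888 pp.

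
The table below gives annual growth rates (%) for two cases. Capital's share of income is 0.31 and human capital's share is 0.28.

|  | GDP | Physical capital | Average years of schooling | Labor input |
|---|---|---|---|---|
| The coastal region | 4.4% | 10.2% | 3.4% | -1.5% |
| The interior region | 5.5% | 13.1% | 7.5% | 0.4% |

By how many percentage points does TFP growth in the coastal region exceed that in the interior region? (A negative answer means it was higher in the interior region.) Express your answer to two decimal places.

1.73 percentage points

Labor's share = 1 − 0.31 − 0.28 = 0.41.
The coastal region: TFP = 4.4 − 3.162 − 0.952 + 0.615 = 0.901%.
The interior region: TFP = 5.5 − 4.061 − 2.1 − 0.164 = -0.825%.
Difference = 0.901 − (-0.825) = 1.726 pp.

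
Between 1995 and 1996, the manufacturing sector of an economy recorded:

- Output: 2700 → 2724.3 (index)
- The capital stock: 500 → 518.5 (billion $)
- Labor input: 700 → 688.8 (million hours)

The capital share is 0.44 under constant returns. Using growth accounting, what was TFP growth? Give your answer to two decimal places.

0.17%

Output growth = (2724.3 − 2700) / 2700 = 0.9%.
The capital stock growth = (518.5 − 500) / 500 = 3.7%.
Labor input growth = (688.8 − 700) / 700 = -1.6%.
Labor's share = 1 − 0.44 = 0.56.
The capital stock: 0.44 × 3.7 = 1.628 pp.
Labor input: 0.56 × (-1.6) = -0.896 pp.
TFP growth = 0.9 − 0.732 = 0.168%.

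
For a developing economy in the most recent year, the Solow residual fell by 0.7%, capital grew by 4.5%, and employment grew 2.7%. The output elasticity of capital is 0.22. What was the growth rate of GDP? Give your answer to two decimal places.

2.40%

Labor's share = 1 − 0.22 = 0.78.
Capital: 0.22 × 4.5 = 0.99 pp.
Employment: 0.78 × 2.7 = 2.106 pp.
Output growth = -0.7 + 3.096 = 2.396%.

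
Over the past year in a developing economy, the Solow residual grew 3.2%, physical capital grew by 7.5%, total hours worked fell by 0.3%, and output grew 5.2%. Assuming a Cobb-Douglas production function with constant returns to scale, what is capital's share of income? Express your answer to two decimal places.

Capital's share of income is 0.29.

gY = gA + α·gK + (1−α)·gL, so gY − gA − gL = α(gK − gL).
5.2 − 3.2 + 0.3 = α × (7.5 − (-0.3)).
2.3 = 7.8 α, so α = 0.2949.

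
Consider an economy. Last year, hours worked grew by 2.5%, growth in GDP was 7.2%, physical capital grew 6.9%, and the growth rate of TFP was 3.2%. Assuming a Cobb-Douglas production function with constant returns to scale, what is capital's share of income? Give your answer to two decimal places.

Capital's share of income is 0.34.

gY = gA + α·gK + (1−α)·gL, so gY − gA − gL = α(gK − gL).
7.2 − 3.2 − 2.5 = α × (6.9 − 2.5).
1.5 = 4.4 α, so α = 0.3409.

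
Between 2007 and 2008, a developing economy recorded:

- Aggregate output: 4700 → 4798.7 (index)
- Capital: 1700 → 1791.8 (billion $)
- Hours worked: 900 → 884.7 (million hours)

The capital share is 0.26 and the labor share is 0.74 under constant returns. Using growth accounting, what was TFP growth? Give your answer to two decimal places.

Aggregate output growth = (4798.7 − 4700) / 4700 = 2.1%.
Capital growth = (1791.8 − 1700) / 1700 = 5.4%.
Hours worked growth = (884.7 − 900) / 900 = -1.7%.
Labor's share = 1 − 0.26 = 0.74.
Capital: 0.26 × 5.4 = 1.404 pp.
Hours worked: 0.74 × (-1.7) = -1.258 pp.
TFP growth = 2.1 − 0.146 = 1.954%.

TFP grew 1.95%.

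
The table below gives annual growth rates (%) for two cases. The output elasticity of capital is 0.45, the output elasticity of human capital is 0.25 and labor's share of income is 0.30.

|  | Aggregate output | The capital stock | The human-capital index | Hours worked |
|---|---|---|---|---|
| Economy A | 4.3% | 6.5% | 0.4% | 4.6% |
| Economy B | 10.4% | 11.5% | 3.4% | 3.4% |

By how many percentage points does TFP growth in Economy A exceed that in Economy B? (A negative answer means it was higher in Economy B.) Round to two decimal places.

Labor's share = 1 − 0.45 − 0.25 = 0.3.
Economy A: TFP = 4.3 − 2.925 − 0.1 − 1.38 = -0.105%.
Economy B: TFP = 10.4 − 5.175 − 0.85 − 1.02 = 3.355%.
Difference = -0.105 − (3.355) = -3.46 pp.

-3.46 percentage points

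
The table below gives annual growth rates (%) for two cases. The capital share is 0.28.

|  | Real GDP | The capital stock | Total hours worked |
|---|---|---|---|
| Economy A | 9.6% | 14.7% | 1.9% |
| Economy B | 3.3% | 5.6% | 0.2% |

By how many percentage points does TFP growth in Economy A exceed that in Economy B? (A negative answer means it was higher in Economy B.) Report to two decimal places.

Labor's share = 1 − 0.28 = 0.72.
Economy A: TFP = 9.6 − 4.116 − 1.368 = 4.116%.
Economy B: TFP = 3.3 − 1.568 − 0.144 = 1.588%.
Difference = 4.116 − (1.588) = 2.528 pp.

2.53 percentage points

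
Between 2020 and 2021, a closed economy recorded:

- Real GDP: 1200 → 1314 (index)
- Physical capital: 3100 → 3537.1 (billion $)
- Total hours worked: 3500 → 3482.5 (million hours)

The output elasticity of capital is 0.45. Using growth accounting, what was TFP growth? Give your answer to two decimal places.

3.43%

Real GDP growth = (1314 − 1200) / 1200 = 9.5%.
Physical capital growth = (3537.1 − 3100) / 3100 = 14.1%.
Total hours worked growth = (3482.5 − 3500) / 3500 = -0.5%.
Labor's share = 1 − 0.45 = 0.55.
Physical capital: 0.45 × 14.1 = 6.345 pp.
Total hours worked: 0.55 × (-0.5) = -0.275 pp.
TFP growth = 9.5 − 6.07 = 3.43%.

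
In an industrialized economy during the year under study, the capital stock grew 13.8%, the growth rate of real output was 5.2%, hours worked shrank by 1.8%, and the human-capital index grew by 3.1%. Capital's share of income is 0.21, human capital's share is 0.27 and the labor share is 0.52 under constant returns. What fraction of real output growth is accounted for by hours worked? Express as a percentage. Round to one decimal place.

-18.0%

Labor's share = 1 − 0.21 − 0.27 = 0.52.
Hours worked contributed 0.52 × (-1.8) = -0.936 pp.
Share of growth = -0.936 / 5.2 × 100 = -18%.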